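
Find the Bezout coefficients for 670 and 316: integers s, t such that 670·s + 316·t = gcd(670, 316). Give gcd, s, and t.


Euclidean algorithm on (670, 316) — divide until remainder is 0:
  670 = 2 · 316 + 38
  316 = 8 · 38 + 12
  38 = 3 · 12 + 2
  12 = 6 · 2 + 0
gcd(670, 316) = 2.
Track Bezout coefficients alongside the remainders: start with r₀ = 670 = a·1 + b·0 (s = 1, t = 0) and r₁ = 316 = a·0 + b·1 (s = 0, t = 1); each new remainder r_{k+1} = r_{k-1} − q_k·r_k inherits s_{k+1} = s_{k-1} − q_k·s_k, t_{k+1} = t_{k-1} − q_k·t_k, so r_k = a·s_k + b·t_k at every step:
  q = 2: r = 38, s = 1 − 2·0 = 1, t = 0 − 2·1 = -2  (check: 670·1 + 316·(-2) = 38)
  q = 8: r = 12, s = 0 − 8·1 = -8, t = 1 − 8·(-2) = 17  (check: 670·(-8) + 316·17 = 12)
  q = 3: r = 2, s = 1 − 3·(-8) = 25, t = -2 − 3·17 = -53  (check: 670·25 + 316·(-53) = 2)
The row with r = 2 (the gcd) gives the Bezout coefficients s = 25, t = -53.
Result: 670 · (25) + 316 · (-53) = 2.

gcd(670, 316) = 2; s = 25, t = -53 (check: 670·25 + 316·(-53) = 2).


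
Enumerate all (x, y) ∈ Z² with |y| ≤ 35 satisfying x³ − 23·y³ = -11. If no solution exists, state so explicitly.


The equation is x³ - 23y³ = -11. For fixed y, x³ = 23·y³ − 11, so a solution requires the RHS to be a perfect cube.
Strategy: iterate y from -35 to 35, compute RHS = 23·y³ − 11, and check whether it is a (positive or negative) perfect cube.
Check small values of y:
  y = 0: RHS = -11 is not a perfect cube.
  y = 1: RHS = 12 is not a perfect cube.
  y = -1: RHS = -34 is not a perfect cube.
  y = 2: RHS = 173 is not a perfect cube.
  y = -2: RHS = -195 is not a perfect cube.
  y = 3: RHS = 610 is not a perfect cube.
  y = -3: RHS = -632 is not a perfect cube.
Continuing the search up to |y| = 35 finds no solutions either.
No (x, y) in the scanned range satisfies the equation.

No integer solutions with |y| ≤ 35.


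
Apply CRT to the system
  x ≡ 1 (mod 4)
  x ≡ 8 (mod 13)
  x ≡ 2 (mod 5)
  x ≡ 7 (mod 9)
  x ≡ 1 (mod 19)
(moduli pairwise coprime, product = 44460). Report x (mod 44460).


Product of moduli M = 4 · 13 · 5 · 9 · 19 = 44460.
Merge one congruence at a time:
  Start: x ≡ 1 (mod 4).
  Combine with x ≡ 8 (mod 13); new modulus lcm = 52.
    Write x = 1 + 4·t and substitute into x ≡ 8 (mod 13): 4·t ≡ 8 − 1 = 7 (mod 13).
    The inverse of 4 mod 13 is 10 (since 4·10 = 40 = 3·13 + 1), so t ≡ 10·7 = 70 ≡ 5 (mod 13).
    Then x = 1 + 4·5 = 21, valid modulo lcm(4, 13) = 52: x ≡ 21 (mod 52).
  Combine with x ≡ 2 (mod 5); new modulus lcm = 260.
    Write x = 21 + 52·t and substitute into x ≡ 2 (mod 5): 52·t ≡ 2 − 21 = -19 (mod 5).
    Reduce coefficients mod 5: 2·t ≡ 1 (mod 5).
    The inverse of 2 mod 5 is 3 (since 2·3 = 6 = 1·5 + 1), so t ≡ 3·1 = 3 ≡ 3 (mod 5).
    Then x = 21 + 52·3 = 177, valid modulo lcm(52, 5) = 260: x ≡ 177 (mod 260).
  Combine with x ≡ 7 (mod 9); new modulus lcm = 2340.
    Write x = 177 + 260·t and substitute into x ≡ 7 (mod 9): 260·t ≡ 7 − 177 = -170 (mod 9).
    Reduce coefficients mod 9: 8·t ≡ 1 (mod 9).
    The inverse of 8 mod 9 is 8 (since 8·8 = 64 = 7·9 + 1), so t ≡ 8·1 = 8 ≡ 8 (mod 9).
    Then x = 177 + 260·8 = 2257, valid modulo lcm(260, 9) = 2340: x ≡ 2257 (mod 2340).
  Combine with x ≡ 1 (mod 19); new modulus lcm = 44460.
    Write x = 2257 + 2340·t and substitute into x ≡ 1 (mod 19): 2340·t ≡ 1 − 2257 = -2256 (mod 19).
    Reduce coefficients mod 19: 3·t ≡ 5 (mod 19).
    The inverse of 3 mod 19 is 13 (since 3·13 = 39 = 2·19 + 1), so t ≡ 13·5 = 65 ≡ 8 (mod 19).
    Then x = 2257 + 2340·8 = 20977, valid modulo lcm(2340, 19) = 44460: x ≡ 20977 (mod 44460).
Verify against each original: 20977 mod 4 = 1, 20977 mod 13 = 8, 20977 mod 5 = 2, 20977 mod 9 = 7, 20977 mod 19 = 1.

x ≡ 20977 (mod 44460).


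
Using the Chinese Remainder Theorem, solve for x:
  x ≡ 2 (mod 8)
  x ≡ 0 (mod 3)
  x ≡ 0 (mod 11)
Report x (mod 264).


Moduli 8, 3, 11 are pairwise coprime; by CRT there is a unique solution modulo M = 8 · 3 · 11 = 264.
Solve pairwise, accumulating the modulus:
  Start with x ≡ 2 (mod 8).
  Combine with x ≡ 0 (mod 3): since gcd(8, 3) = 1, we get a unique residue mod 24.
    Write x = 2 + 8·t and substitute into x ≡ 0 (mod 3): 8·t ≡ 0 − 2 = -2 (mod 3).
    Reduce coefficients mod 3: 2·t ≡ 1 (mod 3).
    The inverse of 2 mod 3 is 2 (since 2·2 = 4 = 1·3 + 1), so t ≡ 2·1 = 2 ≡ 2 (mod 3).
    Then x = 2 + 8·2 = 18, valid modulo lcm(8, 3) = 24: x ≡ 18 (mod 24).
  Combine with x ≡ 0 (mod 11): since gcd(24, 11) = 1, we get a unique residue mod 264.
    Write x = 18 + 24·t and substitute into x ≡ 0 (mod 11): 24·t ≡ 0 − 18 = -18 (mod 11).
    Reduce coefficients mod 11: 2·t ≡ 4 (mod 11).
    The inverse of 2 mod 11 is 6 (since 2·6 = 12 = 1·11 + 1), so t ≡ 6·4 = 24 ≡ 2 (mod 11).
    Then x = 18 + 24·2 = 66, valid modulo lcm(24, 11) = 264: x ≡ 66 (mod 264).
Verify: 66 mod 8 = 2 ✓, 66 mod 3 = 0 ✓, 66 mod 11 = 0 ✓.

x ≡ 66 (mod 264).


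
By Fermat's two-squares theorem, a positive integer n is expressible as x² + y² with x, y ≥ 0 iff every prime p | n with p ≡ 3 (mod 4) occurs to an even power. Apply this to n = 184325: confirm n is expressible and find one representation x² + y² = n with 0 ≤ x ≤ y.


Step 1: Factor n = 184325 = 5^2 · 73 · 101.
Step 2: Check the mod-4 condition on each prime factor: 5 ≡ 1 (mod 4), exponent 2; 73 ≡ 1 (mod 4), exponent 1; 101 ≡ 1 (mod 4), exponent 1.
All primes ≡ 3 (mod 4) appear to even exponent (or don't appear), so by the two-squares theorem n IS expressible as a sum of two squares.
Step 3: Build a representation. Group n = k² · m with k = 5 and m = 73 · 101 = 7373 (a product of primes ≡ 1 (mod 4)); a representation of m scales to one of n via (k·x)² + (k·y)² = k²(x² + y²). Each prime p ≡ 1 (mod 4) is itself a sum of two squares; find a² by testing p − a² for a perfect square:
  73: 73 − 1² = 72, 73 − 2² = 69, 73 − 3² = 64 = 8² ⇒ 73 = 3² + 8².
  101: 101 − 1² = 100 = 10² ⇒ 101 = 1² + 10².
  Combine using the Brahmagupta–Fibonacci identity (a² + b²)(c² + d²) = (ac − bd)² + (ad + bc)² = (ac + bd)² + (ad − bc)²:
  73 · 101 = 7373: from (3² + 8²)(1² + 10²), take (3·1 − 8·10, 3·10 + 8·1) = (3 − 80, 30 + 8) = (-77, 38); dropping signs (only squares matter) gives (77, 38); check 77² + 38² = 5929 + 1444 = 7373 ✓.
  Scale by k = 5: (5·77, 5·38) = (385, 190).
Step 4: Order so x ≤ y and verify: 190² + 385² = 36100 + 148225 = 184325 = n. ✓

n = 184325 = 190² + 385² (one valid representation with x ≤ y).


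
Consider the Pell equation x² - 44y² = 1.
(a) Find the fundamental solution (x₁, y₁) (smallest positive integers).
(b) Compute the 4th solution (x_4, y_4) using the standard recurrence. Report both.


Step 1: Find the fundamental solution (x₁, y₁) of x² - 44y² = 1.
  Expand √44 as a continued fraction. a₀ = ⌊√44⌋ = 6; iterate m_{k+1} = d_k·a_k − m_k, d_{k+1} = (44 − m_{k+1}²)/d_k, a_{k+1} = ⌊(a₀ + m_{k+1})/d_{k+1}⌋ (starting m₀ = 0, d₀ = 1), with convergents p_k = a_k·p_{k-1} + p_{k-2}, q_k = a_k·q_{k-1} + q_{k-2} (p₋₁ = 1, q₋₁ = 0):
  k = 0: a₀ = 6; p₀/q₀ = 6/1; p₀² − 44·q₀² = 36 − 44 = -8.
  k = 1: m = 6, d = 8, a = ⌊(6 + 6)/8⌋ = 1; p/q = (1·6 + 1)/(1·1 + 0) = 7/1; p² − 44·q² = 49 − 44 = 5.
  k = 2: m = 2, d = 5, a = ⌊(6 + 2)/5⌋ = 1; p/q = (1·7 + 6)/(1·1 + 1) = 13/2; p² − 44·q² = 169 − 176 = -7.
  k = 3: m = 3, d = 7, a = ⌊(6 + 3)/7⌋ = 1; p/q = (1·13 + 7)/(1·2 + 1) = 20/3; p² − 44·q² = 400 − 396 = 4.
  k = 4: m = 4, d = 4, a = ⌊(6 + 4)/4⌋ = 2; p/q = (2·20 + 13)/(2·3 + 2) = 53/8; p² − 44·q² = 2809 − 2816 = -7.
  k = 5: m = 4, d = 7, a = ⌊(6 + 4)/7⌋ = 1; p/q = (1·53 + 20)/(1·8 + 3) = 73/11; p² − 44·q² = 5329 − 5324 = 5.
  k = 6: m = 3, d = 5, a = ⌊(6 + 3)/5⌋ = 1; p/q = (1·73 + 53)/(1·11 + 8) = 126/19; p² − 44·q² = 15876 − 15884 = -8.
  k = 7: m = 2, d = 8, a = ⌊(6 + 2)/8⌋ = 1; p/q = (1·126 + 73)/(1·19 + 11) = 199/30; p² − 44·q² = 39601 − 39600 = 1.
  The first convergent with p² − 44·q² = 1 gives the fundamental solution (x₁, y₁) = (199, 30).
Step 2: Apply the recurrence (x_{n+1}, y_{n+1}) = (x₁x_n + 44y₁y_n, x₁y_n + y₁x_n) repeatedly.
  From (x_1, y_1) = (199, 30): x_2 = 199·199 + 44·30·30 = 79201; y_2 = 199·30 + 30·199 = 11940.
  From (x_2, y_2) = (79201, 11940): x_3 = 199·79201 + 44·30·11940 = 31521799; y_3 = 199·11940 + 30·79201 = 4752090.
  From (x_3, y_3) = (31521799, 4752090): x_4 = 199·31521799 + 44·30·4752090 = 12545596801; y_4 = 199·4752090 + 30·31521799 = 1891319880.
Step 3: Verify x_4² - 44·y_4² = 157391999093261433601 - 157391999093261433600 = 1 (should be 1). ✓

(x_1, y_1) = (199, 30); (x_4, y_4) = (12545596801, 1891319880).


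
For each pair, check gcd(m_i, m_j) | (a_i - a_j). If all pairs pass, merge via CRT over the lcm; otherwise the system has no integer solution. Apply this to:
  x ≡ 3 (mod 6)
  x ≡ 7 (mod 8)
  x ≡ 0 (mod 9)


Moduli 6, 8, 9 are not pairwise coprime, so CRT works modulo lcm(m_i) when all pairwise compatibility conditions hold.
Pairwise compatibility: gcd(m_i, m_j) must divide a_i - a_j for every pair.
Merge one congruence at a time:
  Start: x ≡ 3 (mod 6).
  Combine with x ≡ 7 (mod 8): gcd(6, 8) = 2; 7 - 3 = 4, which IS divisible by 2, so compatible.
    Write x = 3 + 6·t and substitute into x ≡ 7 (mod 8): 6·t ≡ 7 − 3 = 4 (mod 8).
    Divide the congruence (and modulus) by g = 2: 3·t ≡ 2 (mod 4).
    The inverse of 3 mod 4 is 3 (since 3·3 = 9 = 2·4 + 1), so t ≡ 3·2 = 6 ≡ 2 (mod 4).
    Then x = 3 + 6·2 = 15, valid modulo lcm(6, 8) = 24: x ≡ 15 (mod 24).
  Combine with x ≡ 0 (mod 9): gcd(24, 9) = 3; 0 - 15 = -15, which IS divisible by 3, so compatible.
    Write x = 15 + 24·t and substitute into x ≡ 0 (mod 9): 24·t ≡ 0 − 15 = -15 (mod 9).
    Divide the congruence (and modulus) by g = 3: 8·t ≡ -5 (mod 3).
    Reduce coefficients mod 3: 2·t ≡ 1 (mod 3).
    The inverse of 2 mod 3 is 2 (since 2·2 = 4 = 1·3 + 1), so t ≡ 2·1 = 2 ≡ 2 (mod 3).
    Then x = 15 + 24·2 = 63, valid modulo lcm(24, 9) = 72: x ≡ 63 (mod 72).
Verify: 63 mod 6 = 3, 63 mod 8 = 7, 63 mod 9 = 0.

x ≡ 63 (mod 72).


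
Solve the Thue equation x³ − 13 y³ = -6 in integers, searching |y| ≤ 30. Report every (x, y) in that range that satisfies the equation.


The equation is x³ - 13y³ = -6. For fixed y, x³ = 13·y³ − 6, so a solution requires the RHS to be a perfect cube.
Strategy: iterate y from -30 to 30, compute RHS = 13·y³ − 6, and check whether it is a (positive or negative) perfect cube.
Check small values of y:
  y = 0: RHS = -6 is not a perfect cube.
  y = 1: RHS = 7 is not a perfect cube.
  y = -1: RHS = -19 is not a perfect cube.
  y = 2: RHS = 98 is not a perfect cube.
  y = -2: RHS = -110 is not a perfect cube.
  y = 3: RHS = 345 is not a perfect cube.
  y = -3: RHS = -357 is not a perfect cube.
Continuing the search up to |y| = 30 finds no solutions either.
No (x, y) in the scanned range satisfies the equation.

No integer solutions with |y| ≤ 30.


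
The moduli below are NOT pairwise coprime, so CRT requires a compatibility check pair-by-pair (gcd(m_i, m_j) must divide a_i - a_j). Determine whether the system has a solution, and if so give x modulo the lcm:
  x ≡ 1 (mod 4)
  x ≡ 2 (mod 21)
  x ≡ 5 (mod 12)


Moduli 4, 21, 12 are not pairwise coprime, so CRT works modulo lcm(m_i) when all pairwise compatibility conditions hold.
Pairwise compatibility: gcd(m_i, m_j) must divide a_i - a_j for every pair.
Merge one congruence at a time:
  Start: x ≡ 1 (mod 4).
  Combine with x ≡ 2 (mod 21): gcd(4, 21) = 1; 2 - 1 = 1, which IS divisible by 1, so compatible.
    Write x = 1 + 4·t and substitute into x ≡ 2 (mod 21): 4·t ≡ 2 − 1 = 1 (mod 21).
    The inverse of 4 mod 21 is 16 (since 4·16 = 64 = 3·21 + 1), so t ≡ 16·1 = 16 ≡ 16 (mod 21).
    Then x = 1 + 4·16 = 65, valid modulo lcm(4, 21) = 84: x ≡ 65 (mod 84).
  Combine with x ≡ 5 (mod 12): gcd(84, 12) = 12; 5 - 65 = -60, which IS divisible by 12, so compatible.
    Write x = 65 + 84·t and substitute into x ≡ 5 (mod 12): 84·t ≡ 5 − 65 = -60 (mod 12).
    Divide the congruence (and modulus) by g = 12: 7·t ≡ -5 (mod 1).
    Modulo 1 every t works; take t = 0.
    Then x = 65 + 84·0 = 65, valid modulo lcm(84, 12) = 84: x ≡ 65 (mod 84).
Verify: 65 mod 4 = 1, 65 mod 21 = 2, 65 mod 12 = 5.

x ≡ 65 (mod 84).


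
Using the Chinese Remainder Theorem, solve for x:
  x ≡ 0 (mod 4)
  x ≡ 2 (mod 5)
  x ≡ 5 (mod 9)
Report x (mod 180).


Moduli 4, 5, 9 are pairwise coprime; by CRT there is a unique solution modulo M = 4 · 5 · 9 = 180.
Solve pairwise, accumulating the modulus:
  Start with x ≡ 0 (mod 4).
  Combine with x ≡ 2 (mod 5): since gcd(4, 5) = 1, we get a unique residue mod 20.
    Write x = 0 + 4·t and substitute into x ≡ 2 (mod 5): 4·t ≡ 2 − 0 = 2 (mod 5).
    The inverse of 4 mod 5 is 4 (since 4·4 = 16 = 3·5 + 1), so t ≡ 4·2 = 8 ≡ 3 (mod 5).
    Then x = 0 + 4·3 = 12, valid modulo lcm(4, 5) = 20: x ≡ 12 (mod 20).
  Combine with x ≡ 5 (mod 9): since gcd(20, 9) = 1, we get a unique residue mod 180.
    Write x = 12 + 20·t and substitute into x ≡ 5 (mod 9): 20·t ≡ 5 − 12 = -7 (mod 9).
    Reduce coefficients mod 9: 2·t ≡ 2 (mod 9).
    The inverse of 2 mod 9 is 5 (since 2·5 = 10 = 1·9 + 1), so t ≡ 5·2 = 10 ≡ 1 (mod 9).
    Then x = 12 + 20·1 = 32, valid modulo lcm(20, 9) = 180: x ≡ 32 (mod 180).
Verify: 32 mod 4 = 0 ✓, 32 mod 5 = 2 ✓, 32 mod 9 = 5 ✓.

x ≡ 32 (mod 180).


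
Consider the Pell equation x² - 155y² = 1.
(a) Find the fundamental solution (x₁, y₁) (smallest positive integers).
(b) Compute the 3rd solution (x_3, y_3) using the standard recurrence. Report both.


Step 1: Find the fundamental solution (x₁, y₁) of x² - 155y² = 1.
  Expand √155 as a continued fraction. a₀ = ⌊√155⌋ = 12; iterate m_{k+1} = d_k·a_k − m_k, d_{k+1} = (155 − m_{k+1}²)/d_k, a_{k+1} = ⌊(a₀ + m_{k+1})/d_{k+1}⌋ (starting m₀ = 0, d₀ = 1), with convergents p_k = a_k·p_{k-1} + p_{k-2}, q_k = a_k·q_{k-1} + q_{k-2} (p₋₁ = 1, q₋₁ = 0):
  k = 0: a₀ = 12; p₀/q₀ = 12/1; p₀² − 155·q₀² = 144 − 155 = -11.
  k = 1: m = 12, d = 11, a = ⌊(12 + 12)/11⌋ = 2; p/q = (2·12 + 1)/(2·1 + 0) = 25/2; p² − 155·q² = 625 − 620 = 5.
  k = 2: m = 10, d = 5, a = ⌊(12 + 10)/5⌋ = 4; p/q = (4·25 + 12)/(4·2 + 1) = 112/9; p² − 155·q² = 12544 − 12555 = -11.
  k = 3: m = 10, d = 11, a = ⌊(12 + 10)/11⌋ = 2; p/q = (2·112 + 25)/(2·9 + 2) = 249/20; p² − 155·q² = 62001 − 62000 = 1.
  The first convergent with p² − 155·q² = 1 gives the fundamental solution (x₁, y₁) = (249, 20).
Step 2: Apply the recurrence (x_{n+1}, y_{n+1}) = (x₁x_n + 155y₁y_n, x₁y_n + y₁x_n) repeatedly.
  From (x_1, y_1) = (249, 20): x_2 = 249·249 + 155·20·20 = 124001; y_2 = 249·20 + 20·249 = 9960.
  From (x_2, y_2) = (124001, 9960): x_3 = 249·124001 + 155·20·9960 = 61752249; y_3 = 249·9960 + 20·124001 = 4960060.
Step 3: Verify x_3² - 155·y_3² = 3813340256558001 - 3813340256558000 = 1 (should be 1). ✓

(x_1, y_1) = (249, 20); (x_3, y_3) = (61752249, 4960060).


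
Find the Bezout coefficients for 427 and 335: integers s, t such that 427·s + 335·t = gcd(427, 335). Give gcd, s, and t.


Euclidean algorithm on (427, 335) — divide until remainder is 0:
  427 = 1 · 335 + 92
  335 = 3 · 92 + 59
  92 = 1 · 59 + 33
  59 = 1 · 33 + 26
  33 = 1 · 26 + 7
  26 = 3 · 7 + 5
  7 = 1 · 5 + 2
  5 = 2 · 2 + 1
  2 = 2 · 1 + 0
gcd(427, 335) = 1.
Track Bezout coefficients alongside the remainders: start with r₀ = 427 = a·1 + b·0 (s = 1, t = 0) and r₁ = 335 = a·0 + b·1 (s = 0, t = 1); each new remainder r_{k+1} = r_{k-1} − q_k·r_k inherits s_{k+1} = s_{k-1} − q_k·s_k, t_{k+1} = t_{k-1} − q_k·t_k, so r_k = a·s_k + b·t_k at every step:
  q = 1: r = 92, s = 1 − 1·0 = 1, t = 0 − 1·1 = -1  (check: 427·1 + 335·(-1) = 92)
  q = 3: r = 59, s = 0 − 3·1 = -3, t = 1 − 3·(-1) = 4  (check: 427·(-3) + 335·4 = 59)
  q = 1: r = 33, s = 1 − 1·(-3) = 4, t = -1 − 1·4 = -5  (check: 427·4 + 335·(-5) = 33)
  q = 1: r = 26, s = -3 − 1·4 = -7, t = 4 − 1·(-5) = 9  (check: 427·(-7) + 335·9 = 26)
  q = 1: r = 7, s = 4 − 1·(-7) = 11, t = -5 − 1·9 = -14  (check: 427·11 + 335·(-14) = 7)
  q = 3: r = 5, s = -7 − 3·11 = -40, t = 9 − 3·(-14) = 51  (check: 427·(-40) + 335·51 = 5)
  q = 1: r = 2, s = 11 − 1·(-40) = 51, t = -14 − 1·51 = -65  (check: 427·51 + 335·(-65) = 2)
  q = 2: r = 1, s = -40 − 2·51 = -142, t = 51 − 2·(-65) = 181  (check: 427·(-142) + 335·181 = 1)
The row with r = 1 (the gcd) gives the Bezout coefficients s = -142, t = 181.
Result: 427 · (-142) + 335 · (181) = 1.

gcd(427, 335) = 1; s = -142, t = 181 (check: 427·(-142) + 335·181 = 1).


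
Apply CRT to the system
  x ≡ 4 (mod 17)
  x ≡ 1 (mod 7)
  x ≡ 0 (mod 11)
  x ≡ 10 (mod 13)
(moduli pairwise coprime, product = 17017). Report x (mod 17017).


Product of moduli M = 17 · 7 · 11 · 13 = 17017.
Merge one congruence at a time:
  Start: x ≡ 4 (mod 17).
  Combine with x ≡ 1 (mod 7); new modulus lcm = 119.
    Write x = 4 + 17·t and substitute into x ≡ 1 (mod 7): 17·t ≡ 1 − 4 = -3 (mod 7).
    Reduce coefficients mod 7: 3·t ≡ 4 (mod 7).
    The inverse of 3 mod 7 is 5 (since 3·5 = 15 = 2·7 + 1), so t ≡ 5·4 = 20 ≡ 6 (mod 7).
    Then x = 4 + 17·6 = 106, valid modulo lcm(17, 7) = 119: x ≡ 106 (mod 119).
  Combine with x ≡ 0 (mod 11); new modulus lcm = 1309.
    Write x = 106 + 119·t and substitute into x ≡ 0 (mod 11): 119·t ≡ 0 − 106 = -106 (mod 11).
    Reduce coefficients mod 11: 9·t ≡ 4 (mod 11).
    The inverse of 9 mod 11 is 5 (since 9·5 = 45 = 4·11 + 1), so t ≡ 5·4 = 20 ≡ 9 (mod 11).
    Then x = 106 + 119·9 = 1177, valid modulo lcm(119, 11) = 1309: x ≡ 1177 (mod 1309).
  Combine with x ≡ 10 (mod 13); new modulus lcm = 17017.
    Write x = 1177 + 1309·t and substitute into x ≡ 10 (mod 13): 1309·t ≡ 10 − 1177 = -1167 (mod 13).
    Reduce coefficients mod 13: 9·t ≡ 3 (mod 13).
    The inverse of 9 mod 13 is 3 (since 9·3 = 27 = 2·13 + 1), so t ≡ 3·3 = 9 ≡ 9 (mod 13).
    Then x = 1177 + 1309·9 = 12958, valid modulo lcm(1309, 13) = 17017: x ≡ 12958 (mod 17017).
Verify against each original: 12958 mod 17 = 4, 12958 mod 7 = 1, 12958 mod 11 = 0, 12958 mod 13 = 10.

x ≡ 12958 (mod 17017).


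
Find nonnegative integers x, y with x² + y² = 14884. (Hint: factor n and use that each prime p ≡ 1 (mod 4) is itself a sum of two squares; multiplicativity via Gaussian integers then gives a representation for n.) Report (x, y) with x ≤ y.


Step 1: Factor n = 14884 = 2^2 · 61^2.
Step 2: Check the mod-4 condition on each prime factor: 2 = 2 (special); 61 ≡ 1 (mod 4), exponent 2.
All primes ≡ 3 (mod 4) appear to even exponent (or don't appear), so by the two-squares theorem n IS expressible as a sum of two squares.
Step 3: Build a representation. Group n = k² · m with k = 2 and m = 61 · 61 = 3721 (a product of primes ≡ 1 (mod 4)); a representation of m scales to one of n via (k·x)² + (k·y)² = k²(x² + y²). Each prime p ≡ 1 (mod 4) is itself a sum of two squares; find a² by testing p − a² for a perfect square:
  61: 61 − 1² = 60, 61 − 2² = 57, 61 − 3² = 52, 61 − 4² = 45, 61 − 5² = 36 = 6² ⇒ 61 = 5² + 6².
  Combine using the Brahmagupta–Fibonacci identity (a² + b²)(c² + d²) = (ac − bd)² + (ad + bc)² = (ac + bd)² + (ad − bc)²:
  61 · 61 = 3721: from (5² + 6²)(5² + 6²), take (5·5 − 6·6, 5·6 + 6·5) = (25 − 36, 30 + 30) = (-11, 60); dropping signs (only squares matter) gives (11, 60); check 11² + 60² = 121 + 3600 = 3721 ✓.
  Scale by k = 2: (2·11, 2·60) = (22, 120).
Step 4: Order so x ≤ y and verify: 22² + 120² = 484 + 14400 = 14884 = n. ✓

n = 14884 = 22² + 120² (one valid representation with x ≤ y).


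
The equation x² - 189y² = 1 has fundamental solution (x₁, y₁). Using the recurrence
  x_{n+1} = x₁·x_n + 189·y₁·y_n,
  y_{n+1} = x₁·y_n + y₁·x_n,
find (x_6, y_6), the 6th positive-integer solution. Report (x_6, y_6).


Step 1: Find the fundamental solution (x₁, y₁) of x² - 189y² = 1.
  Expand √189 as a continued fraction. a₀ = ⌊√189⌋ = 13; iterate m_{k+1} = d_k·a_k − m_k, d_{k+1} = (189 − m_{k+1}²)/d_k, a_{k+1} = ⌊(a₀ + m_{k+1})/d_{k+1}⌋ (starting m₀ = 0, d₀ = 1), with convergents p_k = a_k·p_{k-1} + p_{k-2}, q_k = a_k·q_{k-1} + q_{k-2} (p₋₁ = 1, q₋₁ = 0):
  k = 0: a₀ = 13; p₀/q₀ = 13/1; p₀² − 189·q₀² = 169 − 189 = -20.
  k = 1: m = 13, d = 20, a = ⌊(13 + 13)/20⌋ = 1; p/q = (1·13 + 1)/(1·1 + 0) = 14/1; p² − 189·q² = 196 − 189 = 7.
  k = 2: m = 7, d = 7, a = ⌊(13 + 7)/7⌋ = 2; p/q = (2·14 + 13)/(2·1 + 1) = 41/3; p² − 189·q² = 1681 − 1701 = -20.
  k = 3: m = 7, d = 20, a = ⌊(13 + 7)/20⌋ = 1; p/q = (1·41 + 14)/(1·3 + 1) = 55/4; p² − 189·q² = 3025 − 3024 = 1.
  The first convergent with p² − 189·q² = 1 gives the fundamental solution (x₁, y₁) = (55, 4).
Step 2: Apply the recurrence (x_{n+1}, y_{n+1}) = (x₁x_n + 189y₁y_n, x₁y_n + y₁x_n) repeatedly.
  From (x_1, y_1) = (55, 4): x_2 = 55·55 + 189·4·4 = 6049; y_2 = 55·4 + 4·55 = 440.
  From (x_2, y_2) = (6049, 440): x_3 = 55·6049 + 189·4·440 = 665335; y_3 = 55·440 + 4·6049 = 48396.
  From (x_3, y_3) = (665335, 48396): x_4 = 55·665335 + 189·4·48396 = 73180801; y_4 = 55·48396 + 4·665335 = 5323120.
  From (x_4, y_4) = (73180801, 5323120): x_5 = 55·73180801 + 189·4·5323120 = 8049222775; y_5 = 55·5323120 + 4·73180801 = 585494804.
  From (x_5, y_5) = (8049222775, 585494804): x_6 = 55·8049222775 + 189·4·585494804 = 885341324449; y_6 = 55·585494804 + 4·8049222775 = 64399105320.
Step 3: Verify x_6² - 189·y_6² = 783829260777109485153601 - 783829260777109485153600 = 1 (should be 1). ✓

(x_1, y_1) = (55, 4); (x_6, y_6) = (885341324449, 64399105320).


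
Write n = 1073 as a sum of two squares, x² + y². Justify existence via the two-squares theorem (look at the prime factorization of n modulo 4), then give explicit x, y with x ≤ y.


Step 1: Factor n = 1073 = 29 · 37.
Step 2: Check the mod-4 condition on each prime factor: 29 ≡ 1 (mod 4), exponent 1; 37 ≡ 1 (mod 4), exponent 1.
All primes ≡ 3 (mod 4) appear to even exponent (or don't appear), so by the two-squares theorem n IS expressible as a sum of two squares.
Step 3: Build a representation. Here n = 29 · 37 is a product of primes ≡ 1 (mod 4). Each prime p ≡ 1 (mod 4) is itself a sum of two squares; find a² by testing p − a² for a perfect square:
  29: 29 − 1² = 28, 29 − 2² = 25 = 5² ⇒ 29 = 2² + 5².
  37: 37 − 1² = 36 = 6² ⇒ 37 = 1² + 6².
  Combine using the Brahmagupta–Fibonacci identity (a² + b²)(c² + d²) = (ac − bd)² + (ad + bc)² = (ac + bd)² + (ad − bc)²:
  29 · 37 = 1073: from (2² + 5²)(1² + 6²), take (2·1 − 5·6, 2·6 + 5·1) = (2 − 30, 12 + 5) = (-28, 17); dropping signs (only squares matter) gives (28, 17); check 28² + 17² = 784 + 289 = 1073 ✓.
Step 4: Order so x ≤ y and verify: 17² + 28² = 289 + 784 = 1073 = n. ✓

n = 1073 = 17² + 28² (one valid representation with x ≤ y).


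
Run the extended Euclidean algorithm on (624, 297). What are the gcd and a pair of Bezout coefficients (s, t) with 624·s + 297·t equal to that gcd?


Euclidean algorithm on (624, 297) — divide until remainder is 0:
  624 = 2 · 297 + 30
  297 = 9 · 30 + 27
  30 = 1 · 27 + 3
  27 = 9 · 3 + 0
gcd(624, 297) = 3.
Track Bezout coefficients alongside the remainders: start with r₀ = 624 = a·1 + b·0 (s = 1, t = 0) and r₁ = 297 = a·0 + b·1 (s = 0, t = 1); each new remainder r_{k+1} = r_{k-1} − q_k·r_k inherits s_{k+1} = s_{k-1} − q_k·s_k, t_{k+1} = t_{k-1} − q_k·t_k, so r_k = a·s_k + b·t_k at every step:
  q = 2: r = 30, s = 1 − 2·0 = 1, t = 0 − 2·1 = -2  (check: 624·1 + 297·(-2) = 30)
  q = 9: r = 27, s = 0 − 9·1 = -9, t = 1 − 9·(-2) = 19  (check: 624·(-9) + 297·19 = 27)
  q = 1: r = 3, s = 1 − 1·(-9) = 10, t = -2 − 1·19 = -21  (check: 624·10 + 297·(-21) = 3)
The row with r = 3 (the gcd) gives the Bezout coefficients s = 10, t = -21.
Result: 624 · (10) + 297 · (-21) = 3.

gcd(624, 297) = 3; s = 10, t = -21 (check: 624·10 + 297·(-21) = 3).


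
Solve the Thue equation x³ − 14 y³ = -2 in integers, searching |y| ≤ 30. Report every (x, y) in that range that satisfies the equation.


The equation is x³ - 14y³ = -2. For fixed y, x³ = 14·y³ − 2, so a solution requires the RHS to be a perfect cube.
Strategy: iterate y from -30 to 30, compute RHS = 14·y³ − 2, and check whether it is a (positive or negative) perfect cube.
Check small values of y:
  y = 0: RHS = -2 is not a perfect cube.
  y = 1: RHS = 12 is not a perfect cube.
  y = -1: RHS = -16 is not a perfect cube.
  y = 2: RHS = 110 is not a perfect cube.
  y = -2: RHS = -114 is not a perfect cube.
  y = 3: RHS = 376 is not a perfect cube.
  y = -3: RHS = -380 is not a perfect cube.
Continuing the search up to |y| = 30 finds no solutions either.
No (x, y) in the scanned range satisfies the equation.

No integer solutions with |y| ≤ 30.


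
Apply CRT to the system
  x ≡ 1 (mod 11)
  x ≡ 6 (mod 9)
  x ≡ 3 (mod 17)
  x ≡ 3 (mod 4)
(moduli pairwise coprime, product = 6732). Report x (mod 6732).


Product of moduli M = 11 · 9 · 17 · 4 = 6732.
Merge one congruence at a time:
  Start: x ≡ 1 (mod 11).
  Combine with x ≡ 6 (mod 9); new modulus lcm = 99.
    Write x = 1 + 11·t and substitute into x ≡ 6 (mod 9): 11·t ≡ 6 − 1 = 5 (mod 9).
    Reduce coefficients mod 9: 2·t ≡ 5 (mod 9).
    The inverse of 2 mod 9 is 5 (since 2·5 = 10 = 1·9 + 1), so t ≡ 5·5 = 25 ≡ 7 (mod 9).
    Then x = 1 + 11·7 = 78, valid modulo lcm(11, 9) = 99: x ≡ 78 (mod 99).
  Combine with x ≡ 3 (mod 17); new modulus lcm = 1683.
    Write x = 78 + 99·t and substitute into x ≡ 3 (mod 17): 99·t ≡ 3 − 78 = -75 (mod 17).
    Reduce coefficients mod 17: 14·t ≡ 10 (mod 17).
    The inverse of 14 mod 17 is 11 (since 14·11 = 154 = 9·17 + 1), so t ≡ 11·10 = 110 ≡ 8 (mod 17).
    Then x = 78 + 99·8 = 870, valid modulo lcm(99, 17) = 1683: x ≡ 870 (mod 1683).
  Combine with x ≡ 3 (mod 4); new modulus lcm = 6732.
    Write x = 870 + 1683·t and substitute into x ≡ 3 (mod 4): 1683·t ≡ 3 − 870 = -867 (mod 4).
    Reduce coefficients mod 4: 3·t ≡ 1 (mod 4).
    The inverse of 3 mod 4 is 3 (since 3·3 = 9 = 2·4 + 1), so t ≡ 3·1 = 3 ≡ 3 (mod 4).
    Then x = 870 + 1683·3 = 5919, valid modulo lcm(1683, 4) = 6732: x ≡ 5919 (mod 6732).
Verify against each original: 5919 mod 11 = 1, 5919 mod 9 = 6, 5919 mod 17 = 3, 5919 mod 4 = 3.

x ≡ 5919 (mod 6732).


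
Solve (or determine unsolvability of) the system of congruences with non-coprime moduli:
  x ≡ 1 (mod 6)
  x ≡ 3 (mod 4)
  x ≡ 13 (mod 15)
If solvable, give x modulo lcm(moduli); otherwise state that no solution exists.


Moduli 6, 4, 15 are not pairwise coprime, so CRT works modulo lcm(m_i) when all pairwise compatibility conditions hold.
Pairwise compatibility: gcd(m_i, m_j) must divide a_i - a_j for every pair.
Merge one congruence at a time:
  Start: x ≡ 1 (mod 6).
  Combine with x ≡ 3 (mod 4): gcd(6, 4) = 2; 3 - 1 = 2, which IS divisible by 2, so compatible.
    Write x = 1 + 6·t and substitute into x ≡ 3 (mod 4): 6·t ≡ 3 − 1 = 2 (mod 4).
    Divide the congruence (and modulus) by g = 2: 3·t ≡ 1 (mod 2).
    Reduce coefficients mod 2: 1·t ≡ 1 (mod 2).
    So t ≡ 1 (mod 2).
    Then x = 1 + 6·1 = 7, valid modulo lcm(6, 4) = 12: x ≡ 7 (mod 12).
  Combine with x ≡ 13 (mod 15): gcd(12, 15) = 3; 13 - 7 = 6, which IS divisible by 3, so compatible.
    Write x = 7 + 12·t and substitute into x ≡ 13 (mod 15): 12·t ≡ 13 − 7 = 6 (mod 15).
    Divide the congruence (and modulus) by g = 3: 4·t ≡ 2 (mod 5).
    The inverse of 4 mod 5 is 4 (since 4·4 = 16 = 3·5 + 1), so t ≡ 4·2 = 8 ≡ 3 (mod 5).
    Then x = 7 + 12·3 = 43, valid modulo lcm(12, 15) = 60: x ≡ 43 (mod 60).
Verify: 43 mod 6 = 1, 43 mod 4 = 3, 43 mod 15 = 13.

x ≡ 43 (mod 60).


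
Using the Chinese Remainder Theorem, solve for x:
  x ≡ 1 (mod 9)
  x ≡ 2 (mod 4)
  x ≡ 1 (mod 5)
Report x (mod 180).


Moduli 9, 4, 5 are pairwise coprime; by CRT there is a unique solution modulo M = 9 · 4 · 5 = 180.
Solve pairwise, accumulating the modulus:
  Start with x ≡ 1 (mod 9).
  Combine with x ≡ 2 (mod 4): since gcd(9, 4) = 1, we get a unique residue mod 36.
    Write x = 1 + 9·t and substitute into x ≡ 2 (mod 4): 9·t ≡ 2 − 1 = 1 (mod 4).
    Reduce coefficients mod 4: 1·t ≡ 1 (mod 4).
    So t ≡ 1 (mod 4).
    Then x = 1 + 9·1 = 10, valid modulo lcm(9, 4) = 36: x ≡ 10 (mod 36).
  Combine with x ≡ 1 (mod 5): since gcd(36, 5) = 1, we get a unique residue mod 180.
    Write x = 10 + 36·t and substitute into x ≡ 1 (mod 5): 36·t ≡ 1 − 10 = -9 (mod 5).
    Reduce coefficients mod 5: 1·t ≡ 1 (mod 5).
    So t ≡ 1 (mod 5).
    Then x = 10 + 36·1 = 46, valid modulo lcm(36, 5) = 180: x ≡ 46 (mod 180).
Verify: 46 mod 9 = 1 ✓, 46 mod 4 = 2 ✓, 46 mod 5 = 1 ✓.

x ≡ 46 (mod 180).


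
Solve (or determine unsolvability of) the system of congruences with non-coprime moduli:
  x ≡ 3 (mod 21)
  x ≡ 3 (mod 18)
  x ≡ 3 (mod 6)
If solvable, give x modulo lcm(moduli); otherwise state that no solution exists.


Moduli 21, 18, 6 are not pairwise coprime, so CRT works modulo lcm(m_i) when all pairwise compatibility conditions hold.
Pairwise compatibility: gcd(m_i, m_j) must divide a_i - a_j for every pair.
Merge one congruence at a time:
  Start: x ≡ 3 (mod 21).
  Combine with x ≡ 3 (mod 18): gcd(21, 18) = 3; 3 - 3 = 0, which IS divisible by 3, so compatible.
    Write x = 3 + 21·t and substitute into x ≡ 3 (mod 18): 21·t ≡ 3 − 3 = 0 (mod 18).
    Divide the congruence (and modulus) by g = 3: 7·t ≡ 0 (mod 6).
    Reduce coefficients mod 6: 1·t ≡ 0 (mod 6).
    So t ≡ 0 (mod 6).
    Then x = 3 + 21·0 = 3, valid modulo lcm(21, 18) = 126: x ≡ 3 (mod 126).
  Combine with x ≡ 3 (mod 6): gcd(126, 6) = 6; 3 - 3 = 0, which IS divisible by 6, so compatible.
    Write x = 3 + 126·t and substitute into x ≡ 3 (mod 6): 126·t ≡ 3 − 3 = 0 (mod 6).
    Divide the congruence (and modulus) by g = 6: 21·t ≡ 0 (mod 1).
    Modulo 1 every t works; take t = 0.
    Then x = 3 + 126·0 = 3, valid modulo lcm(126, 6) = 126: x ≡ 3 (mod 126).
Verify: 3 mod 21 = 3, 3 mod 18 = 3, 3 mod 6 = 3.

x ≡ 3 (mod 126).


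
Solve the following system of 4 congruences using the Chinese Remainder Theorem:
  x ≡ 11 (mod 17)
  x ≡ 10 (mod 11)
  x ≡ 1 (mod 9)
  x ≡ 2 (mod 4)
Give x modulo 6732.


Product of moduli M = 17 · 11 · 9 · 4 = 6732.
Merge one congruence at a time:
  Start: x ≡ 11 (mod 17).
  Combine with x ≡ 10 (mod 11); new modulus lcm = 187.
    Write x = 11 + 17·t and substitute into x ≡ 10 (mod 11): 17·t ≡ 10 − 11 = -1 (mod 11).
    Reduce coefficients mod 11: 6·t ≡ 10 (mod 11).
    The inverse of 6 mod 11 is 2 (since 6·2 = 12 = 1·11 + 1), so t ≡ 2·10 = 20 ≡ 9 (mod 11).
    Then x = 11 + 17·9 = 164, valid modulo lcm(17, 11) = 187: x ≡ 164 (mod 187).
  Combine with x ≡ 1 (mod 9); new modulus lcm = 1683.
    Write x = 164 + 187·t and substitute into x ≡ 1 (mod 9): 187·t ≡ 1 − 164 = -163 (mod 9).
    Reduce coefficients mod 9: 7·t ≡ 8 (mod 9).
    The inverse of 7 mod 9 is 4 (since 7·4 = 28 = 3·9 + 1), so t ≡ 4·8 = 32 ≡ 5 (mod 9).
    Then x = 164 + 187·5 = 1099, valid modulo lcm(187, 9) = 1683: x ≡ 1099 (mod 1683).
  Combine with x ≡ 2 (mod 4); new modulus lcm = 6732.
    Write x = 1099 + 1683·t and substitute into x ≡ 2 (mod 4): 1683·t ≡ 2 − 1099 = -1097 (mod 4).
    Reduce coefficients mod 4: 3·t ≡ 3 (mod 4).
    The inverse of 3 mod 4 is 3 (since 3·3 = 9 = 2·4 + 1), so t ≡ 3·3 = 9 ≡ 1 (mod 4).
    Then x = 1099 + 1683·1 = 2782, valid modulo lcm(1683, 4) = 6732: x ≡ 2782 (mod 6732).
Verify against each original: 2782 mod 17 = 11, 2782 mod 11 = 10, 2782 mod 9 = 1, 2782 mod 4 = 2.

x ≡ 2782 (mod 6732).


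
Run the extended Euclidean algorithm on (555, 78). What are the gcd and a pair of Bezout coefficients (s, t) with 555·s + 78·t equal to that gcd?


Euclidean algorithm on (555, 78) — divide until remainder is 0:
  555 = 7 · 78 + 9
  78 = 8 · 9 + 6
  9 = 1 · 6 + 3
  6 = 2 · 3 + 0
gcd(555, 78) = 3.
Track Bezout coefficients alongside the remainders: start with r₀ = 555 = a·1 + b·0 (s = 1, t = 0) and r₁ = 78 = a·0 + b·1 (s = 0, t = 1); each new remainder r_{k+1} = r_{k-1} − q_k·r_k inherits s_{k+1} = s_{k-1} − q_k·s_k, t_{k+1} = t_{k-1} − q_k·t_k, so r_k = a·s_k + b·t_k at every step:
  q = 7: r = 9, s = 1 − 7·0 = 1, t = 0 − 7·1 = -7  (check: 555·1 + 78·(-7) = 9)
  q = 8: r = 6, s = 0 − 8·1 = -8, t = 1 − 8·(-7) = 57  (check: 555·(-8) + 78·57 = 6)
  q = 1: r = 3, s = 1 − 1·(-8) = 9, t = -7 − 1·57 = -64  (check: 555·9 + 78·(-64) = 3)
The row with r = 3 (the gcd) gives the Bezout coefficients s = 9, t = -64.
Result: 555 · (9) + 78 · (-64) = 3.

gcd(555, 78) = 3; s = 9, t = -64 (check: 555·9 + 78·(-64) = 3).


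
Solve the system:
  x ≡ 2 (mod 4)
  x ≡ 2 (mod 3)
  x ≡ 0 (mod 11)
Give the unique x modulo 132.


Moduli 4, 3, 11 are pairwise coprime; by CRT there is a unique solution modulo M = 4 · 3 · 11 = 132.
Solve pairwise, accumulating the modulus:
  Start with x ≡ 2 (mod 4).
  Combine with x ≡ 2 (mod 3): since gcd(4, 3) = 1, we get a unique residue mod 12.
    Write x = 2 + 4·t and substitute into x ≡ 2 (mod 3): 4·t ≡ 2 − 2 = 0 (mod 3).
    Reduce coefficients mod 3: 1·t ≡ 0 (mod 3).
    So t ≡ 0 (mod 3).
    Then x = 2 + 4·0 = 2, valid modulo lcm(4, 3) = 12: x ≡ 2 (mod 12).
  Combine with x ≡ 0 (mod 11): since gcd(12, 11) = 1, we get a unique residue mod 132.
    Write x = 2 + 12·t and substitute into x ≡ 0 (mod 11): 12·t ≡ 0 − 2 = -2 (mod 11).
    Reduce coefficients mod 11: 1·t ≡ 9 (mod 11).
    So t ≡ 9 (mod 11).
    Then x = 2 + 12·9 = 110, valid modulo lcm(12, 11) = 132: x ≡ 110 (mod 132).
Verify: 110 mod 4 = 2 ✓, 110 mod 3 = 2 ✓, 110 mod 11 = 0 ✓.

x ≡ 110 (mod 132).


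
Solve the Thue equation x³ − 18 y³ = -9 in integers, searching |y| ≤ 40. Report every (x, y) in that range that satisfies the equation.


The equation is x³ - 18y³ = -9. For fixed y, x³ = 18·y³ − 9, so a solution requires the RHS to be a perfect cube.
Strategy: iterate y from -40 to 40, compute RHS = 18·y³ − 9, and check whether it is a (positive or negative) perfect cube.
Check small values of y:
  y = 0: RHS = -9 is not a perfect cube.
  y = 1: RHS = 9 is not a perfect cube.
  y = -1: RHS = -27 = (-3)³ ⇒ x = -3 works.
  y = 2: RHS = 135 is not a perfect cube.
  y = -2: RHS = -153 is not a perfect cube.
  y = 3: RHS = 477 is not a perfect cube.
  y = -3: RHS = -495 is not a perfect cube.
Continuing the search up to |y| = 40 finds no further solutions beyond those listed.
Collected solutions: (-3, -1).

Solutions (with |y| ≤ 40): (-3, -1).


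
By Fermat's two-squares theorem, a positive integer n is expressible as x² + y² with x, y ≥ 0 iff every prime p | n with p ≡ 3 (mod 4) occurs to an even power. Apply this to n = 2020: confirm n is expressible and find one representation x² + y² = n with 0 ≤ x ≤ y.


Step 1: Factor n = 2020 = 2^2 · 5 · 101.
Step 2: Check the mod-4 condition on each prime factor: 2 = 2 (special); 5 ≡ 1 (mod 4), exponent 1; 101 ≡ 1 (mod 4), exponent 1.
All primes ≡ 3 (mod 4) appear to even exponent (or don't appear), so by the two-squares theorem n IS expressible as a sum of two squares.
Step 3: Build a representation. Group n = k² · m with k = 2 and m = 5 · 101 = 505 (a product of primes ≡ 1 (mod 4)); a representation of m scales to one of n via (k·x)² + (k·y)² = k²(x² + y²). Each prime p ≡ 1 (mod 4) is itself a sum of two squares; find a² by testing p − a² for a perfect square:
  5: 5 − 1² = 4 = 2² ⇒ 5 = 1² + 2².
  101: 101 − 1² = 100 = 10² ⇒ 101 = 1² + 10².
  Combine using the Brahmagupta–Fibonacci identity (a² + b²)(c² + d²) = (ac − bd)² + (ad + bc)² = (ac + bd)² + (ad − bc)²:
  5 · 101 = 505: from (1² + 2²)(1² + 10²), take (1·1 − 2·10, 1·10 + 2·1) = (1 − 20, 10 + 2) = (-19, 12); dropping signs (only squares matter) gives (19, 12); check 19² + 12² = 361 + 144 = 505 ✓.
  Scale by k = 2: (2·19, 2·12) = (38, 24).
Step 4: Order so x ≤ y and verify: 24² + 38² = 576 + 1444 = 2020 = n. ✓

n = 2020 = 24² + 38² (one valid representation with x ≤ y).


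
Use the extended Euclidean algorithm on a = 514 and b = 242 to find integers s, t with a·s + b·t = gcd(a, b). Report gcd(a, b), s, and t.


Euclidean algorithm on (514, 242) — divide until remainder is 0:
  514 = 2 · 242 + 30
  242 = 8 · 30 + 2
  30 = 15 · 2 + 0
gcd(514, 242) = 2.
Track Bezout coefficients alongside the remainders: start with r₀ = 514 = a·1 + b·0 (s = 1, t = 0) and r₁ = 242 = a·0 + b·1 (s = 0, t = 1); each new remainder r_{k+1} = r_{k-1} − q_k·r_k inherits s_{k+1} = s_{k-1} − q_k·s_k, t_{k+1} = t_{k-1} − q_k·t_k, so r_k = a·s_k + b·t_k at every step:
  q = 2: r = 30, s = 1 − 2·0 = 1, t = 0 − 2·1 = -2  (check: 514·1 + 242·(-2) = 30)
  q = 8: r = 2, s = 0 − 8·1 = -8, t = 1 − 8·(-2) = 17  (check: 514·(-8) + 242·17 = 2)
The row with r = 2 (the gcd) gives the Bezout coefficients s = -8, t = 17.
Result: 514 · (-8) + 242 · (17) = 2.

gcd(514, 242) = 2; s = -8, t = 17 (check: 514·(-8) + 242·17 = 2).


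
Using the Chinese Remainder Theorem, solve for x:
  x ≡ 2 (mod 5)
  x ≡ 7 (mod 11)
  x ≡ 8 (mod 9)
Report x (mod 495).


Moduli 5, 11, 9 are pairwise coprime; by CRT there is a unique solution modulo M = 5 · 11 · 9 = 495.
Solve pairwise, accumulating the modulus:
  Start with x ≡ 2 (mod 5).
  Combine with x ≡ 7 (mod 11): since gcd(5, 11) = 1, we get a unique residue mod 55.
    Write x = 2 + 5·t and substitute into x ≡ 7 (mod 11): 5·t ≡ 7 − 2 = 5 (mod 11).
    The inverse of 5 mod 11 is 9 (since 5·9 = 45 = 4·11 + 1), so t ≡ 9·5 = 45 ≡ 1 (mod 11).
    Then x = 2 + 5·1 = 7, valid modulo lcm(5, 11) = 55: x ≡ 7 (mod 55).
  Combine with x ≡ 8 (mod 9): since gcd(55, 9) = 1, we get a unique residue mod 495.
    Write x = 7 + 55·t and substitute into x ≡ 8 (mod 9): 55·t ≡ 8 − 7 = 1 (mod 9).
    Reduce coefficients mod 9: 1·t ≡ 1 (mod 9).
    So t ≡ 1 (mod 9).
    Then x = 7 + 55·1 = 62, valid modulo lcm(55, 9) = 495: x ≡ 62 (mod 495).
Verify: 62 mod 5 = 2 ✓, 62 mod 11 = 7 ✓, 62 mod 9 = 8 ✓.

x ≡ 62 (mod 495).


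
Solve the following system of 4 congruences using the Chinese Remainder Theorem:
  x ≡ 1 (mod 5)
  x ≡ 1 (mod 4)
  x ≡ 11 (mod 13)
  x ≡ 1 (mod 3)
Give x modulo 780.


Product of moduli M = 5 · 4 · 13 · 3 = 780.
Merge one congruence at a time:
  Start: x ≡ 1 (mod 5).
  Combine with x ≡ 1 (mod 4); new modulus lcm = 20.
    Write x = 1 + 5·t and substitute into x ≡ 1 (mod 4): 5·t ≡ 1 − 1 = 0 (mod 4).
    Reduce coefficients mod 4: 1·t ≡ 0 (mod 4).
    So t ≡ 0 (mod 4).
    Then x = 1 + 5·0 = 1, valid modulo lcm(5, 4) = 20: x ≡ 1 (mod 20).
  Combine with x ≡ 11 (mod 13); new modulus lcm = 260.
    Write x = 1 + 20·t and substitute into x ≡ 11 (mod 13): 20·t ≡ 11 − 1 = 10 (mod 13).
    Reduce coefficients mod 13: 7·t ≡ 10 (mod 13).
    The inverse of 7 mod 13 is 2 (since 7·2 = 14 = 1·13 + 1), so t ≡ 2·10 = 20 ≡ 7 (mod 13).
    Then x = 1 + 20·7 = 141, valid modulo lcm(20, 13) = 260: x ≡ 141 (mod 260).
  Combine with x ≡ 1 (mod 3); new modulus lcm = 780.
    Write x = 141 + 260·t and substitute into x ≡ 1 (mod 3): 260·t ≡ 1 − 141 = -140 (mod 3).
    Reduce coefficients mod 3: 2·t ≡ 1 (mod 3).
    The inverse of 2 mod 3 is 2 (since 2·2 = 4 = 1·3 + 1), so t ≡ 2·1 = 2 ≡ 2 (mod 3).
    Then x = 141 + 260·2 = 661, valid modulo lcm(260, 3) = 780: x ≡ 661 (mod 780).
Verify against each original: 661 mod 5 = 1, 661 mod 4 = 1, 661 mod 13 = 11, 661 mod 3 = 1.

x ≡ 661 (mod 780).
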